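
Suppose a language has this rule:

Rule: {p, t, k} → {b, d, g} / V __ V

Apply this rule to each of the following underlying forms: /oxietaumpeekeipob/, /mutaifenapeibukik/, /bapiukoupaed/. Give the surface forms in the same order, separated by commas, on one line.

oxiedaumpeegeibob, mudaifenabeibugik, babiugoubaed

/oxietaumpeekeipob/: /t/ is a voiceless stop between vowels /e/ and /a/, so it voices to [d]. /k/ is a voiceless stop between vowels /e/ and /e/, so it voices to [g]. /p/ is a voiceless stop between vowels /i/ and /o/, so it voices to [b]. → [oxiedaumpeegeibob].
/mutaifenapeibukik/: /t/ is a voiceless stop between vowels /u/ and /a/, so it voices to [d]. /p/ is a voiceless stop between vowels /a/ and /e/, so it voices to [b]. /k/ is a voiceless stop between vowels /u/ and /i/, so it voices to [g]. → [mudaifenabeibugik].
/bapiukoupaed/: /p/ is a voiceless stop between vowels /a/ and /i/, so it voices to [b]. /k/ is a voiceless stop between vowels /u/ and /o/, so it voices to [g]. /p/ is a voiceless stop between vowels /u/ and /a/, so it voices to [b]. → [babiugoubaed].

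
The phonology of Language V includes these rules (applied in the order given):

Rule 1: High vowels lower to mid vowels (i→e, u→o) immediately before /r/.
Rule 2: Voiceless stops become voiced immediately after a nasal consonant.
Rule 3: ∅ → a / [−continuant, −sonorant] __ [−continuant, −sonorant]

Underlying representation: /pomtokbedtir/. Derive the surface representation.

Rule 1 (pre-rhotic lowering): /i/ is a high vowel immediately before /r/, so it lowers to [e]. /pomtokbedtir/ → pomtokbedter.
Rule 2 (post-nasal voicing): /t/ is a voiceless stop immediately after the nasal /m/, so it voices to [d]. /pomtokbedter/ → pomdokbedter.
Rule 3 (stop-cluster a-epenthesis): /k/ and /b/ form a stop–stop cluster, so [a] is inserted between them. /d/ and /t/ form a stop–stop cluster, so [a] is inserted between them. /pomdokbedter/ → pomdokabedater.

pomdokabedater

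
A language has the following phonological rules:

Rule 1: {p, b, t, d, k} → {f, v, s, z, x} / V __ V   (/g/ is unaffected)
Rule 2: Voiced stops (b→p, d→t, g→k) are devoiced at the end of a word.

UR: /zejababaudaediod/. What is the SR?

Rule 1 (intervocalic spirantization): /b/ is a stop between vowels /a/ and /a/, so it spirantizes to the fricative [v]. /b/ is a stop between vowels /a/ and /a/, so it spirantizes to the fricative [v]. /d/ is a stop between vowels /u/ and /a/, so it spirantizes to the fricative [z]. /d/ is a stop between vowels /e/ and /i/, so it spirantizes to the fricative [z]. /zejababaudaediod/ → zejavavauzaeziod.
Rule 2 (final devoicing): /d/ is a voiced stop in word-final position, so it devoices to [t]. /zejavavauzaeziod/ → zejavavauzaeziot.

zejavavauzaeziot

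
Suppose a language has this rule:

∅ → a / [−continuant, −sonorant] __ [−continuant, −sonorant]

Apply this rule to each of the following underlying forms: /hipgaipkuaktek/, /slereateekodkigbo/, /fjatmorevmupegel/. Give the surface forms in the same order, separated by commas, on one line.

hipagaipakuakatek, slereateekodakigabo, fjatmorevmupegel

/hipgaipkuaktek/: /p/ and /g/ form a stop–stop cluster, so [a] is inserted between them. /p/ and /k/ form a stop–stop cluster, so [a] is inserted between them. /k/ and /t/ form a stop–stop cluster, so [a] is inserted between them. → [hipagaipakuakatek].
/slereateekodkigbo/: /d/ and /k/ form a stop–stop cluster, so [a] is inserted between them. /g/ and /b/ form a stop–stop cluster, so [a] is inserted between them. → [slereateekodakigabo].
/fjatmorevmupegel/: the rule's environment is not met; surfaces unchanged as [fjatmorevmupegel].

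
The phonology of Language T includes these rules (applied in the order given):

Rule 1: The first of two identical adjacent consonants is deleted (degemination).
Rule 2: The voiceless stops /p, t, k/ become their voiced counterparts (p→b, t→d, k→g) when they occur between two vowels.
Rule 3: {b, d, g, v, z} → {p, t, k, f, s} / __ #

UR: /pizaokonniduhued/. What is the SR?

Rule 1 (degemination): /nn/ is a geminate; the first /n/ deletes. /pizaokonniduhued/ → pizaokoniduhued.
Rule 2 (intervocalic voicing): /k/ is a voiceless stop between vowels /o/ and /o/, so it voices to [g]. /pizaokoniduhued/ → pizaogoniduhued.
Rule 3 (final devoicing): /d/ is a voiced obstruent in word-final position, so it devoices to [t]. /pizaogoniduhued/ → pizaogoniduhuet.

pizaogoniduhuet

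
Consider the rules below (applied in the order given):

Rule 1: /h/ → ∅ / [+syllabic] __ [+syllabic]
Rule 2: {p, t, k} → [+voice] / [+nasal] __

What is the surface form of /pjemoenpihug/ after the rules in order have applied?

pjemoenbiug

Rule 1 (intervocalic h-deletion): /h/ occurs between vowels /i/ and /u/, so it deletes. /pjemoenpihug/ → pjemoenpiug.
Rule 2 (post-nasal voicing): /p/ is a voiceless stop immediately after the nasal /n/, so it voices to [b]. /pjemoenpiug/ → pjemoenbiug.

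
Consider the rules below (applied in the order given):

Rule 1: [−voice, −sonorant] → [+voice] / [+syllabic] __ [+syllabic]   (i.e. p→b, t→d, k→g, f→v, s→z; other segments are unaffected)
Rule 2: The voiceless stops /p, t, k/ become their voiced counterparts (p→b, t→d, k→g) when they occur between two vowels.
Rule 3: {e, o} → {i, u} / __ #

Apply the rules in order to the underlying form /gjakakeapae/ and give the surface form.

gjagageabai

Rule 1 (intervocalic voicing): /k/ is a voiceless obstruent between vowels /a/ and /a/, so it voices to [g]. /k/ is a voiceless obstruent between vowels /a/ and /e/, so it voices to [g]. /p/ is a voiceless obstruent between vowels /a/ and /a/, so it voices to [b]. /gjakakeapae/ → gjagageabae.
Rule 2 (intervocalic voicing): no segment meets the environment; /gjagageabae/ is unchanged.
Rule 3 (final vowel raising): /e/ is a mid vowel in word-final position, so it raises to [i]. /gjagageabae/ → gjagageabai.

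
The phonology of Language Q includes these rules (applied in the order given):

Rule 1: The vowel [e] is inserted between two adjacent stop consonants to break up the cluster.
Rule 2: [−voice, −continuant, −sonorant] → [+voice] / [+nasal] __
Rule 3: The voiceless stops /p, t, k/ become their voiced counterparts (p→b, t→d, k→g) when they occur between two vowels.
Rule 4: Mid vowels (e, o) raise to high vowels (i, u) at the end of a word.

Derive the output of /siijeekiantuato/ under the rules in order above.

siijeegianduadu

Rule 1 (stop-cluster e-epenthesis): no segment meets the environment; /siijeekiantuato/ is unchanged.
Rule 2 (post-nasal voicing): /t/ is a voiceless stop immediately after the nasal /n/, so it voices to [d]. /siijeekiantuato/ → siijeekianduato.
Rule 3 (intervocalic voicing): /k/ is a voiceless stop between vowels /e/ and /i/, so it voices to [g]. /t/ is a voiceless stop between vowels /a/ and /o/, so it voices to [d]. /siijeekianduato/ → siijeegianduado.
Rule 4 (final vowel raising): /o/ is a mid vowel in word-final position, so it raises to [u]. /siijeegianduado/ → siijeegianduadu.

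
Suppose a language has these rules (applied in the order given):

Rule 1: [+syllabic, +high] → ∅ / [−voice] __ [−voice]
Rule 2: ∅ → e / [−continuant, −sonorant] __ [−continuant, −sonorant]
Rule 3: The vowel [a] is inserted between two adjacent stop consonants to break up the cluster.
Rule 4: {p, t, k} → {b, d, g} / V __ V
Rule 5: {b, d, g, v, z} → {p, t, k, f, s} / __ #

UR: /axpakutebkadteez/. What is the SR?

axpagedebegadedees

Rule 1 (high vowel syncope): /u/ is a high vowel flanked by voiceless consonants /k/ and /t/, so it deletes. /axpakutebkadteez/ → axpaktebkadteez.
Rule 2 (stop-cluster e-epenthesis): /k/ and /t/ form a stop–stop cluster, so [e] is inserted between them. /b/ and /k/ form a stop–stop cluster, so [e] is inserted between them. /d/ and /t/ form a stop–stop cluster, so [e] is inserted between them. /axpaktebkadteez/ → axpaketebekadeteez.
Rule 3 (stop-cluster a-epenthesis): no segment meets the environment; /axpaketebekadeteez/ is unchanged.
Rule 4 (intervocalic voicing): /k/ is a voiceless stop between vowels /a/ and /e/, so it voices to [g]. /t/ is a voiceless stop between vowels /e/ and /e/, so it voices to [d]. /k/ is a voiceless stop between vowels /e/ and /a/, so it voices to [g]. /t/ is a voiceless stop between vowels /e/ and /e/, so it voices to [d]. /axpaketebekadeteez/ → axpagedebegadedeez.
Rule 5 (final devoicing): /z/ is a voiced obstruent in word-final position, so it devoices to [s]. /axpagedebegadedeez/ → axpagedebegadedees.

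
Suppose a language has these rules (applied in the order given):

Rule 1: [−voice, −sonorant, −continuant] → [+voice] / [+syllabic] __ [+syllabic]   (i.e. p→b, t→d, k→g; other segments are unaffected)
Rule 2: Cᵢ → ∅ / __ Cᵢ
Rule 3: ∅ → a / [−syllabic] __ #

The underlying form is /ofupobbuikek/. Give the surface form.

Rule 1 (intervocalic voicing): /p/ is a voiceless stop between vowels /u/ and /o/, so it voices to [b]. /k/ is a voiceless stop between vowels /i/ and /e/, so it voices to [g]. /ofupobbuikek/ → ofubobbuigek.
Rule 2 (degemination): /bb/ is a geminate; the first /b/ deletes. /ofubobbuigek/ → ofubobuigek.
Rule 3 (final a-epenthesis): the form ends in the consonant /k/, so [a] is inserted word-finally. /ofubobuigek/ → ofubobuigeka.

ofubobuigeka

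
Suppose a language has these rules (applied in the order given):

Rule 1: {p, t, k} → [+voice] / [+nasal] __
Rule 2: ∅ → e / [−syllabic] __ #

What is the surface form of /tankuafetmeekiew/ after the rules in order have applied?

Rule 1 (post-nasal voicing): /k/ is a voiceless stop immediately after the nasal /n/, so it voices to [g]. /tankuafetmeekiew/ → tanguafetmeekiew.
Rule 2 (final e-epenthesis): the form ends in the consonant /w/, so [e] is inserted word-finally. /tanguafetmeekiew/ → tanguafetmeekiewe.

tanguafetmeekiewe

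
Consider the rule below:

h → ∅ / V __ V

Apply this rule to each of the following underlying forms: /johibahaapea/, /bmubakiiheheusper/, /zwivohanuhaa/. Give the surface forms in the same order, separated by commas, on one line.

joibaaapea, bmubakiieeusper, zwivoanuaa

/johibahaapea/: /h/ occurs between vowels /o/ and /i/, so it deletes. /h/ occurs between vowels /a/ and /a/, so it deletes. → [joibaaapea].
/bmubakiiheheusper/: /h/ occurs between vowels /i/ and /e/, so it deletes. /h/ occurs between vowels /e/ and /e/, so it deletes. → [bmubakiieeusper].
/zwivohanuhaa/: /h/ occurs between vowels /o/ and /a/, so it deletes. /h/ occurs between vowels /u/ and /a/, so it deletes. → [zwivoanuaa].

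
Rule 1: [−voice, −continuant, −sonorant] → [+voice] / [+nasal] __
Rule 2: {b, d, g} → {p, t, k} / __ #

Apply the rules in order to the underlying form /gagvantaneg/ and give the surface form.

Rule 1 (post-nasal voicing): /t/ is a voiceless stop immediately after the nasal /n/, so it voices to [d]. /gagvantaneg/ → gagvandaneg.
Rule 2 (final devoicing): /g/ is a voiced stop in word-final position, so it devoices to [k]. /gagvandaneg/ → gagvandanek.

gagvandanek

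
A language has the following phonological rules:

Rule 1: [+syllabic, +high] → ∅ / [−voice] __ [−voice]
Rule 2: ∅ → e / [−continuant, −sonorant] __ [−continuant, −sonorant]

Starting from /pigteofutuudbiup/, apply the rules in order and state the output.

Rule 1 (high vowel syncope): /u/ is a high vowel flanked by voiceless consonants /f/ and /t/, so it deletes. /pigteofutuudbiup/ → pigteoftuudbiup.
Rule 2 (stop-cluster e-epenthesis): /g/ and /t/ form a stop–stop cluster, so [e] is inserted between them. /d/ and /b/ form a stop–stop cluster, so [e] is inserted between them. /pigteoftuudbiup/ → pigeteoftuudebiup.

pigeteoftuudebiup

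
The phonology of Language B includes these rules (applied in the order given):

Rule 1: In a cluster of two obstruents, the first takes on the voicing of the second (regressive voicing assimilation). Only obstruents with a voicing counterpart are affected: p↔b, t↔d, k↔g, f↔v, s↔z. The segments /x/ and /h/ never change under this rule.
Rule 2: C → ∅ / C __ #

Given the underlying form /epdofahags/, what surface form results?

ebdofahak

Rule 1 (regressive voicing assimilation): /p/ precedes the voiced obstruent /d/, so it voices to [b] by assimilation. /g/ precedes the voiceless obstruent /s/, so it devoices to [k] by assimilation. /epdofahags/ → ebdofahaks.
Rule 2 (final cluster simplification): /s/ is the second consonant of a word-final cluster /ks/, so it deletes. /ebdofahaks/ → ebdofahak.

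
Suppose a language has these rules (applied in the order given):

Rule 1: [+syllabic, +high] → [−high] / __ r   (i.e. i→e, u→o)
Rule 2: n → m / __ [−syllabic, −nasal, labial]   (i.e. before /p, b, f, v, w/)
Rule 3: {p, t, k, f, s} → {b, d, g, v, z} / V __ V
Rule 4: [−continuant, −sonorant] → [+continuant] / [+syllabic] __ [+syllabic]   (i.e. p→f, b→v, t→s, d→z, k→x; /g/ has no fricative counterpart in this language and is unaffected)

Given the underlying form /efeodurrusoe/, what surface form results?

Rule 1 (pre-rhotic lowering): /u/ is a high vowel immediately before /r/, so it lowers to [o]. /efeodurrusoe/ → efeodorrusoe.
Rule 2 (nasal place assimilation): no segment meets the environment; /efeodorrusoe/ is unchanged.
Rule 3 (intervocalic voicing): /f/ is a voiceless obstruent between vowels /e/ and /e/, so it voices to [v]. /s/ is a voiceless obstruent between vowels /u/ and /o/, so it voices to [z]. /efeodorrusoe/ → eveodorruzoe.
Rule 4 (intervocalic spirantization): /d/ is a stop between vowels /o/ and /o/, so it spirantizes to the fricative [z]. /eveodorruzoe/ → eveozorruzoe.

eveozorruzoe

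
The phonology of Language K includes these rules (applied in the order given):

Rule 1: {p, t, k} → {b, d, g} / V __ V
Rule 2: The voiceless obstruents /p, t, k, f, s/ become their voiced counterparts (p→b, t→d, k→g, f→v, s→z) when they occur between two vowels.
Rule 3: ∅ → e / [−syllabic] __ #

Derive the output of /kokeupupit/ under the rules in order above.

Rule 1 (intervocalic voicing): /k/ is a voiceless stop between vowels /o/ and /e/, so it voices to [g]. /p/ is a voiceless stop between vowels /u/ and /u/, so it voices to [b]. /p/ is a voiceless stop between vowels /u/ and /i/, so it voices to [b]. /kokeupupit/ → kogeububit.
Rule 2 (intervocalic voicing): no segment meets the environment; /kogeububit/ is unchanged.
Rule 3 (final e-epenthesis): the form ends in the consonant /t/, so [e] is inserted word-finally. /kogeububit/ → kogeububite.

kogeububite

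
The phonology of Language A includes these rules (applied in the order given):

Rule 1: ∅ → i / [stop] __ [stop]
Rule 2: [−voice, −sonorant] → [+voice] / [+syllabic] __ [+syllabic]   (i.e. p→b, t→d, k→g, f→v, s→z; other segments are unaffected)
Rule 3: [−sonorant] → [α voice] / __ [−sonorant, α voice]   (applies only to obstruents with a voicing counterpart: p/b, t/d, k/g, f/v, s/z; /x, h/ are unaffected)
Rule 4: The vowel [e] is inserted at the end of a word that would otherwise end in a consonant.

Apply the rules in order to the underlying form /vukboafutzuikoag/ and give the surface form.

vugiboavudzuigoage

Rule 1 (stop-cluster i-epenthesis): /k/ and /b/ form a stop–stop cluster, so [i] is inserted between them. /vukboafutzuikoag/ → vukiboafutzuikoag.
Rule 2 (intervocalic voicing): /k/ is a voiceless obstruent between vowels /u/ and /i/, so it voices to [g]. /f/ is a voiceless obstruent between vowels /a/ and /u/, so it voices to [v]. /k/ is a voiceless obstruent between vowels /i/ and /o/, so it voices to [g]. /vukiboafutzuikoag/ → vugiboavutzuigoag.
Rule 3 (regressive voicing assimilation): /t/ precedes the voiced obstruent /z/, so it voices to [d] by assimilation. /vugiboavutzuigoag/ → vugiboavudzuigoag.
Rule 4 (final e-epenthesis): the form ends in the consonant /g/, so [e] is inserted word-finally. /vugiboavudzuigoag/ → vugiboavudzuigoage.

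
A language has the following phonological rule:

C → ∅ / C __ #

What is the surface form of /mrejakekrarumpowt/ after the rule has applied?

mrejakekrarumpow

/t/ is the second consonant of a word-final cluster /wt/, so it deletes.
Surface form: [mrejakekrarumpow].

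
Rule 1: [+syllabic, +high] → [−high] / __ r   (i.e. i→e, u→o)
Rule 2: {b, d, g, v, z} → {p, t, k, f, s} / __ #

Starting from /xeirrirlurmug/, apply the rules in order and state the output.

xeerrerlormuk

Rule 1 (pre-rhotic lowering): /i/ is a high vowel immediately before /r/, so it lowers to [e]. /i/ is a high vowel immediately before /r/, so it lowers to [e]. /u/ is a high vowel immediately before /r/, so it lowers to [o]. /xeirrirlurmug/ → xeerrerlormug.
Rule 2 (final devoicing): /g/ is a voiced obstruent in word-final position, so it devoices to [k]. /xeerrerlormug/ → xeerrerlormuk.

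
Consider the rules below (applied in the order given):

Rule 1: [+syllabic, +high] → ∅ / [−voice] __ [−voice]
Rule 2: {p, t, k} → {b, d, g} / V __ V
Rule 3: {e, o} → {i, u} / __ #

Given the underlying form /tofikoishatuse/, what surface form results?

tofkoishatsi

Rule 1 (high vowel syncope): /i/ is a high vowel flanked by voiceless consonants /f/ and /k/, so it deletes. /u/ is a high vowel flanked by voiceless consonants /t/ and /s/, so it deletes. /tofikoishatuse/ → tofkoishatse.
Rule 2 (intervocalic voicing): no segment meets the environment; /tofkoishatse/ is unchanged.
Rule 3 (final vowel raising): /e/ is a mid vowel in word-final position, so it raises to [i]. /tofkoishatse/ → tofkoishatsi.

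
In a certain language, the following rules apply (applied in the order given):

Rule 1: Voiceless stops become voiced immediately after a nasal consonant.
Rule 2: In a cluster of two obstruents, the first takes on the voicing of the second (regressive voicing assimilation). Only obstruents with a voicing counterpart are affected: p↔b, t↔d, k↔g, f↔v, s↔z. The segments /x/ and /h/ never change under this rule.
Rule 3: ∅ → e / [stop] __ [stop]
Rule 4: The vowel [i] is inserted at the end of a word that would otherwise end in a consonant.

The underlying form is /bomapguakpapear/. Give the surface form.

bomabeguakepapeari

Rule 1 (post-nasal voicing): no segment meets the environment; /bomapguakpapear/ is unchanged.
Rule 2 (regressive voicing assimilation): /p/ precedes the voiced obstruent /g/, so it voices to [b] by assimilation. /bomapguakpapear/ → bomabguakpapear.
Rule 3 (stop-cluster e-epenthesis): /b/ and /g/ form a stop–stop cluster, so [e] is inserted between them. /k/ and /p/ form a stop–stop cluster, so [e] is inserted between them. /bomabguakpapear/ → bomabeguakepapear.
Rule 4 (final i-epenthesis): the form ends in the consonant /r/, so [i] is inserted word-finally. /bomabeguakepapear/ → bomabeguakepapeari.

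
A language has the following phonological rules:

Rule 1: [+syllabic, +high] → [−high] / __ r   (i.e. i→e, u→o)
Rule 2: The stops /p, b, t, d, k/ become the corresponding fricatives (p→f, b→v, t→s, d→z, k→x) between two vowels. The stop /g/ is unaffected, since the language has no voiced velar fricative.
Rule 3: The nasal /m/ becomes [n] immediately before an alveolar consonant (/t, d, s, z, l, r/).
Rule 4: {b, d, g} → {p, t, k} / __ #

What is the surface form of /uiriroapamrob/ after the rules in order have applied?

Rule 1 (pre-rhotic lowering): /i/ is a high vowel immediately before /r/, so it lowers to [e]. /i/ is a high vowel immediately before /r/, so it lowers to [e]. /uiriroapamrob/ → uereroapamrob.
Rule 2 (intervocalic spirantization): /p/ is a stop between vowels /a/ and /a/, so it spirantizes to the fricative [f]. /uereroapamrob/ → uereroafamrob.
Rule 3 (nasal place assimilation): /m/ precedes the alveolar consonant /r/, so it assimilates in place to [n]. /uereroafamrob/ → uereroafanrob.
Rule 4 (final devoicing): /b/ is a voiced stop in word-final position, so it devoices to [p]. /uereroafanrob/ → uereroafanrop.

uereroafanrop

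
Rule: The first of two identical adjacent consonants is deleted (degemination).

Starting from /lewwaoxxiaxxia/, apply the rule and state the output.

/ww/ is a geminate; the first /w/ deletes.
/xx/ is a geminate; the first /x/ deletes.
/xx/ is a geminate; the first /x/ deletes.
Surface form: [lewaoxiaxia].

lewaoxiaxia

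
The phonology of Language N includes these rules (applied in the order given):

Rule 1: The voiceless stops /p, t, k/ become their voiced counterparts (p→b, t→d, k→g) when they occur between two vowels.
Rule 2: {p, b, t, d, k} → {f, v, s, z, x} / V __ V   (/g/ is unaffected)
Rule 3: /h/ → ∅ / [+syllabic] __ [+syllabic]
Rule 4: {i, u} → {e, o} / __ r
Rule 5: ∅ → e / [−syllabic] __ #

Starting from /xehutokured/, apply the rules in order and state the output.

Rule 1 (intervocalic voicing): /t/ is a voiceless stop between vowels /u/ and /o/, so it voices to [d]. /k/ is a voiceless stop between vowels /o/ and /u/, so it voices to [g]. /xehutokured/ → xehudogured.
Rule 2 (intervocalic spirantization): /d/ is a stop between vowels /u/ and /o/, so it spirantizes to the fricative [z]. /xehudogured/ → xehuzogured.
Rule 3 (intervocalic h-deletion): /h/ occurs between vowels /e/ and /u/, so it deletes. /xehuzogured/ → xeuzogured.
Rule 4 (pre-rhotic lowering): /u/ is a high vowel immediately before /r/, so it lowers to [o]. /xeuzogured/ → xeuzogored.
Rule 5 (final e-epenthesis): the form ends in the consonant /d/, so [e] is inserted word-finally. /xeuzogored/ → xeuzogorede.

xeuzogorede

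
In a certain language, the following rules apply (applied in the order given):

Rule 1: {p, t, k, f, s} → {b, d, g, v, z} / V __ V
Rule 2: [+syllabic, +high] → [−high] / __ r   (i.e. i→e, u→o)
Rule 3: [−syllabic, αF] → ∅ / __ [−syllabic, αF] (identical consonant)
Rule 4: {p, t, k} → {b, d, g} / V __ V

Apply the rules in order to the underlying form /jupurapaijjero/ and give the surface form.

juborabaijero

Rule 1 (intervocalic voicing): /p/ is a voiceless obstruent between vowels /u/ and /u/, so it voices to [b]. /p/ is a voiceless obstruent between vowels /a/ and /a/, so it voices to [b]. /jupurapaijjero/ → juburabaijjero.
Rule 2 (pre-rhotic lowering): /u/ is a high vowel immediately before /r/, so it lowers to [o]. /juburabaijjero/ → juborabaijjero.
Rule 3 (degemination): /jj/ is a geminate; the first /j/ deletes. /juborabaijjero/ → juborabaijero.
Rule 4 (intervocalic voicing): no segment meets the environment; /juborabaijero/ is unchanged.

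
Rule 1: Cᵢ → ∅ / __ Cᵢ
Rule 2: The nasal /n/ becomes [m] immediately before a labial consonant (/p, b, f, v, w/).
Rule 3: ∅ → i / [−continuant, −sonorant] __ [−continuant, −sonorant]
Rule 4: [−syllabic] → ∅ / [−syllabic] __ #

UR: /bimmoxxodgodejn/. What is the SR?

Rule 1 (degemination): /mm/ is a geminate; the first /m/ deletes. /xx/ is a geminate; the first /x/ deletes. /bimmoxxodgodejn/ → bimoxodgodejn.
Rule 2 (nasal place assimilation): no segment meets the environment; /bimoxodgodejn/ is unchanged.
Rule 3 (stop-cluster i-epenthesis): /d/ and /g/ form a stop–stop cluster, so [i] is inserted between them. /bimoxodgodejn/ → bimoxodigodejn.
Rule 4 (final cluster simplification): /n/ is the second consonant of a word-final cluster /jn/, so it deletes. /bimoxodigodejn/ → bimoxodigodej.

bimoxodigodej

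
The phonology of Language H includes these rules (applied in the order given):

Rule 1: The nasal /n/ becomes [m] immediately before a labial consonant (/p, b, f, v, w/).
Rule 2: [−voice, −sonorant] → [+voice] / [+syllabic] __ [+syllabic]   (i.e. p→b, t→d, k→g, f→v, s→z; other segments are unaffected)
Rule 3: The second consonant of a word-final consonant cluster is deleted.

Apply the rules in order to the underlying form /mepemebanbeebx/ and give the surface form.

Rule 1 (nasal place assimilation): /n/ precedes the labial consonant /b/, so it assimilates in place to [m]. /mepemebanbeebx/ → mepemebambeebx.
Rule 2 (intervocalic voicing): /p/ is a voiceless obstruent between vowels /e/ and /e/, so it voices to [b]. /mepemebambeebx/ → mebemebambeebx.
Rule 3 (final cluster simplification): /x/ is the second consonant of a word-final cluster /bx/, so it deletes. /mebemebambeebx/ → mebemebambeeb.

mebemebambeeb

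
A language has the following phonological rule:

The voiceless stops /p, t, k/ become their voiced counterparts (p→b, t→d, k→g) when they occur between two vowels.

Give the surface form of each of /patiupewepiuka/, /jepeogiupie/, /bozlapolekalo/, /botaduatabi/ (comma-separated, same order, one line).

/patiupewepiuka/: /t/ is a voiceless stop between vowels /a/ and /i/, so it voices to [d]. /p/ is a voiceless stop between vowels /u/ and /e/, so it voices to [b]. /p/ is a voiceless stop between vowels /e/ and /i/, so it voices to [b]. /k/ is a voiceless stop between vowels /u/ and /a/, so it voices to [g]. → [padiubewebiuga].
/jepeogiupie/: /p/ is a voiceless stop between vowels /e/ and /e/, so it voices to [b]. /p/ is a voiceless stop between vowels /u/ and /i/, so it voices to [b]. → [jebeogiubie].
/bozlapolekalo/: /p/ is a voiceless stop between vowels /a/ and /o/, so it voices to [b]. /k/ is a voiceless stop between vowels /e/ and /a/, so it voices to [g]. → [bozlabolegalo].
/botaduatabi/: /t/ is a voiceless stop between vowels /o/ and /a/, so it voices to [d]. /t/ is a voiceless stop between vowels /a/ and /a/, so it voices to [d]. → [bodaduadabi].

padiubewebiuga, jebeogiubie, bozlabolegalo, bodaduadabi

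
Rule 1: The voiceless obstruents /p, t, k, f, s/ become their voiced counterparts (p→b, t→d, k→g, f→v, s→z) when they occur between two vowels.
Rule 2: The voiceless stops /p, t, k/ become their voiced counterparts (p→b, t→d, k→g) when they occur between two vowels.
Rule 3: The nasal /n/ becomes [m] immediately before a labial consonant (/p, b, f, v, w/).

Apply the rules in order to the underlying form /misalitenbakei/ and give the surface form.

Rule 1 (intervocalic voicing): /s/ is a voiceless obstruent between vowels /i/ and /a/, so it voices to [z]. /t/ is a voiceless obstruent between vowels /i/ and /e/, so it voices to [d]. /k/ is a voiceless obstruent between vowels /a/ and /e/, so it voices to [g]. /misalitenbakei/ → mizalidenbagei.
Rule 2 (intervocalic voicing): no segment meets the environment; /mizalidenbagei/ is unchanged.
Rule 3 (nasal place assimilation): /n/ precedes the labial consonant /b/, so it assimilates in place to [m]. /mizalidenbagei/ → mizalidembagei.

mizalidembagei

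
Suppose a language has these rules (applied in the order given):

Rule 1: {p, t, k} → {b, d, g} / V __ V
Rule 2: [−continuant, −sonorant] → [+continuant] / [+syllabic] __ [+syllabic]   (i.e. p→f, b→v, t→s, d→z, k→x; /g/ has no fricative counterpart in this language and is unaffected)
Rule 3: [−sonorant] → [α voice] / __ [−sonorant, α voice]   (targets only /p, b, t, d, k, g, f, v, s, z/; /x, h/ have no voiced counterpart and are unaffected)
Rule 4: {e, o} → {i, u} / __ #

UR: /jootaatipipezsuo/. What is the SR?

Rule 1 (intervocalic voicing): /t/ is a voiceless stop between vowels /o/ and /a/, so it voices to [d]. /t/ is a voiceless stop between vowels /a/ and /i/, so it voices to [d]. /p/ is a voiceless stop between vowels /i/ and /i/, so it voices to [b]. /p/ is a voiceless stop between vowels /i/ and /e/, so it voices to [b]. /jootaatipipezsuo/ → joodaadibibezsuo.
Rule 2 (intervocalic spirantization): /d/ is a stop between vowels /o/ and /a/, so it spirantizes to the fricative [z]. /d/ is a stop between vowels /a/ and /i/, so it spirantizes to the fricative [z]. /b/ is a stop between vowels /i/ and /i/, so it spirantizes to the fricative [v]. /b/ is a stop between vowels /i/ and /e/, so it spirantizes to the fricative [v]. /joodaadibibezsuo/ → joozaazivivezsuo.
Rule 3 (regressive voicing assimilation): /z/ precedes the voiceless obstruent /s/, so it devoices to [s] by assimilation. /joozaazivivezsuo/ → joozaazivivessuo.
Rule 4 (final vowel raising): /o/ is a mid vowel in word-final position, so it raises to [u]. /joozaazivivessuo/ → joozaazivivessuu.

joozaazivivessuu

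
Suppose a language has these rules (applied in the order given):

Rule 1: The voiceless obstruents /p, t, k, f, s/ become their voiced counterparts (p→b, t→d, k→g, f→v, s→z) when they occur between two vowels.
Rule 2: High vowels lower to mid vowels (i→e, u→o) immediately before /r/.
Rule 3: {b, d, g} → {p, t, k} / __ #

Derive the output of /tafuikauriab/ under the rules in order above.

Rule 1 (intervocalic voicing): /f/ is a voiceless obstruent between vowels /a/ and /u/, so it voices to [v]. /k/ is a voiceless obstruent between vowels /i/ and /a/, so it voices to [g]. /tafuikauriab/ → tavuigauriab.
Rule 2 (pre-rhotic lowering): /u/ is a high vowel immediately before /r/, so it lowers to [o]. /tavuigauriab/ → tavuigaoriab.
Rule 3 (final devoicing): /b/ is a voiced stop in word-final position, so it devoices to [p]. /tavuigaoriab/ → tavuigaoriap.

tavuigaoriap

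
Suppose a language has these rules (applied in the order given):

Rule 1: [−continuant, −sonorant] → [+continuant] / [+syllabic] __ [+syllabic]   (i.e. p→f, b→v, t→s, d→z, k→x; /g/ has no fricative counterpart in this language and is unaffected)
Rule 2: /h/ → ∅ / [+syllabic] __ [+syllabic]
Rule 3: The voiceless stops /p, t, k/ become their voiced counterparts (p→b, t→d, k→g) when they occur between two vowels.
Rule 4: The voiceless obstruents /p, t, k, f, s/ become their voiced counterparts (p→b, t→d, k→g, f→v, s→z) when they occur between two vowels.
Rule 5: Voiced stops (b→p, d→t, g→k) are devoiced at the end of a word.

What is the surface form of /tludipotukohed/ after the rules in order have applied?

Rule 1 (intervocalic spirantization): /d/ is a stop between vowels /u/ and /i/, so it spirantizes to the fricative [z]. /p/ is a stop between vowels /i/ and /o/, so it spirantizes to the fricative [f]. /t/ is a stop between vowels /o/ and /u/, so it spirantizes to the fricative [s]. /k/ is a stop between vowels /u/ and /o/, so it spirantizes to the fricative [x]. /tludipotukohed/ → tluzifosuxohed.
Rule 2 (intervocalic h-deletion): /h/ occurs between vowels /o/ and /e/, so it deletes. /tluzifosuxohed/ → tluzifosuxoed.
Rule 3 (intervocalic voicing): no segment meets the environment; /tluzifosuxoed/ is unchanged.
Rule 4 (intervocalic voicing): /f/ is a voiceless obstruent between vowels /i/ and /o/, so it voices to [v]. /s/ is a voiceless obstruent between vowels /o/ and /u/, so it voices to [z]. /tluzifosuxoed/ → tluzivozuxoed.
Rule 5 (final devoicing): /d/ is a voiced stop in word-final position, so it devoices to [t]. /tluzivozuxoed/ → tluzivozuxoet.

tluzivozuxoet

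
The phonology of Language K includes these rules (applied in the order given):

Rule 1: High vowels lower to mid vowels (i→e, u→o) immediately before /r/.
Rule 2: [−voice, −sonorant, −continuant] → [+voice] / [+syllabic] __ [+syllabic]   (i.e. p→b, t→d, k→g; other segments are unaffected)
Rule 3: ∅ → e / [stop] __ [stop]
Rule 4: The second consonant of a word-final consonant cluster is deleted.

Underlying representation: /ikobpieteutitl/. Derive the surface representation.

igobepiedeudit

Rule 1 (pre-rhotic lowering): no segment meets the environment; /ikobpieteutitl/ is unchanged.
Rule 2 (intervocalic voicing): /k/ is a voiceless stop between vowels /i/ and /o/, so it voices to [g]. /t/ is a voiceless stop between vowels /e/ and /e/, so it voices to [d]. /t/ is a voiceless stop between vowels /u/ and /i/, so it voices to [d]. /ikobpieteutitl/ → igobpiedeuditl.
Rule 3 (stop-cluster e-epenthesis): /b/ and /p/ form a stop–stop cluster, so [e] is inserted between them. /igobpiedeuditl/ → igobepiedeuditl.
Rule 4 (final cluster simplification): /l/ is the second consonant of a word-final cluster /tl/, so it deletes. /igobepiedeuditl/ → igobepiedeudit.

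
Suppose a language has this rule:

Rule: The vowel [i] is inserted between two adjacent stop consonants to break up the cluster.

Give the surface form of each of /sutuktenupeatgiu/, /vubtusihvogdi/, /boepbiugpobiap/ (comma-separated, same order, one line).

sutukitenupeatigiu, vubitusihvogidi, boepibiugipobiap

/sutuktenupeatgiu/: /k/ and /t/ form a stop–stop cluster, so [i] is inserted between them. /t/ and /g/ form a stop–stop cluster, so [i] is inserted between them. → [sutukitenupeatigiu].
/vubtusihvogdi/: /b/ and /t/ form a stop–stop cluster, so [i] is inserted between them. /g/ and /d/ form a stop–stop cluster, so [i] is inserted between them. → [vubitusihvogidi].
/boepbiugpobiap/: /p/ and /b/ form a stop–stop cluster, so [i] is inserted between them. /g/ and /p/ form a stop–stop cluster, so [i] is inserted between them. → [boepibiugipobiap].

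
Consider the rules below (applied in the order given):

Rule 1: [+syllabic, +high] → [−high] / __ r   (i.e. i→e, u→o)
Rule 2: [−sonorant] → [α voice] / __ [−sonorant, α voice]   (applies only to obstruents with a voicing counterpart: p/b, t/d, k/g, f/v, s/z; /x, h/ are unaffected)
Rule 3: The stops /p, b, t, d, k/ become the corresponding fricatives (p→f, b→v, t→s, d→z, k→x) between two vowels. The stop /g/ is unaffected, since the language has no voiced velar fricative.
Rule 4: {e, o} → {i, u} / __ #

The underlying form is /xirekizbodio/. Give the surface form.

Rule 1 (pre-rhotic lowering): /i/ is a high vowel immediately before /r/, so it lowers to [e]. /xirekizbodio/ → xerekizbodio.
Rule 2 (regressive voicing assimilation): no segment meets the environment; /xerekizbodio/ is unchanged.
Rule 3 (intervocalic spirantization): /k/ is a stop between vowels /e/ and /i/, so it spirantizes to the fricative [x]. /d/ is a stop between vowels /o/ and /i/, so it spirantizes to the fricative [z]. /xerekizbodio/ → xerexizbozio.
Rule 4 (final vowel raising): /o/ is a mid vowel in word-final position, so it raises to [u]. /xerexizbozio/ → xerexizboziu.

xerexizboziu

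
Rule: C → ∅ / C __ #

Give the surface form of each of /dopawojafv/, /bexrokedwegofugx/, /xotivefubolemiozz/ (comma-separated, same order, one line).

dopawojaf, bexrokedwegofug, xotivefubolemioz

/dopawojafv/: /v/ is the second consonant of a word-final cluster /fv/, so it deletes. → [dopawojaf].
/bexrokedwegofugx/: /x/ is the second consonant of a word-final cluster /gx/, so it deletes. → [bexrokedwegofug].
/xotivefubolemiozz/: /z/ is the second consonant of a word-final cluster /zz/, so it deletes. → [xotivefubolemioz].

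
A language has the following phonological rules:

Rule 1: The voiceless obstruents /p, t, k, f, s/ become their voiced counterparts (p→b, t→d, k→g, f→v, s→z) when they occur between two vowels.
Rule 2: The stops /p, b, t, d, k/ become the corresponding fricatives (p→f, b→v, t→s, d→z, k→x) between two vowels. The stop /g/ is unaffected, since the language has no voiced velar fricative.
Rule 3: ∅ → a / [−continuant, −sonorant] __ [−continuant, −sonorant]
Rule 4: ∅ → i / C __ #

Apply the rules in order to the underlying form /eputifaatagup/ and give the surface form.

evuzivaazagupi

Rule 1 (intervocalic voicing): /p/ is a voiceless obstruent between vowels /e/ and /u/, so it voices to [b]. /t/ is a voiceless obstruent between vowels /u/ and /i/, so it voices to [d]. /f/ is a voiceless obstruent between vowels /i/ and /a/, so it voices to [v]. /t/ is a voiceless obstruent between vowels /a/ and /a/, so it voices to [d]. /eputifaatagup/ → ebudivaadagup.
Rule 2 (intervocalic spirantization): /b/ is a stop between vowels /e/ and /u/, so it spirantizes to the fricative [v]. /d/ is a stop between vowels /u/ and /i/, so it spirantizes to the fricative [z]. /d/ is a stop between vowels /a/ and /a/, so it spirantizes to the fricative [z]. /ebudivaadagup/ → evuzivaazagup.
Rule 3 (stop-cluster a-epenthesis): no segment meets the environment; /evuzivaazagup/ is unchanged.
Rule 4 (final i-epenthesis): the form ends in the consonant /p/, so [i] is inserted word-finally. /evuzivaazagup/ → evuzivaazagupi.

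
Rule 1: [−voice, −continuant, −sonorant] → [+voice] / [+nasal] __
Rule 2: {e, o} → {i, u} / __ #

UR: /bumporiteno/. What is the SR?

bumboritenu

Rule 1 (post-nasal voicing): /p/ is a voiceless stop immediately after the nasal /m/, so it voices to [b]. /bumporiteno/ → bumboriteno.
Rule 2 (final vowel raising): /o/ is a mid vowel in word-final position, so it raises to [u]. /bumboriteno/ → bumboritenu.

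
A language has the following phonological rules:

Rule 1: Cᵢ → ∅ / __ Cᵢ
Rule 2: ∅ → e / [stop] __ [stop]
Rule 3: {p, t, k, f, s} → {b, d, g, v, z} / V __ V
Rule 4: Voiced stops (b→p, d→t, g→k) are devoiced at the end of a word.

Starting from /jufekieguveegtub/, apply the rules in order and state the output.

Rule 1 (degemination): no segment meets the environment; /jufekieguveegtub/ is unchanged.
Rule 2 (stop-cluster e-epenthesis): /g/ and /t/ form a stop–stop cluster, so [e] is inserted between them. /jufekieguveegtub/ → jufekieguveegetub.
Rule 3 (intervocalic voicing): /f/ is a voiceless obstruent between vowels /u/ and /e/, so it voices to [v]. /k/ is a voiceless obstruent between vowels /e/ and /i/, so it voices to [g]. /t/ is a voiceless obstruent between vowels /e/ and /u/, so it voices to [d]. /jufekieguveegetub/ → juvegieguveegedub.
Rule 4 (final devoicing): /b/ is a voiced stop in word-final position, so it devoices to [p]. /juvegieguveegedub/ → juvegieguveegedup.

juvegieguveegedup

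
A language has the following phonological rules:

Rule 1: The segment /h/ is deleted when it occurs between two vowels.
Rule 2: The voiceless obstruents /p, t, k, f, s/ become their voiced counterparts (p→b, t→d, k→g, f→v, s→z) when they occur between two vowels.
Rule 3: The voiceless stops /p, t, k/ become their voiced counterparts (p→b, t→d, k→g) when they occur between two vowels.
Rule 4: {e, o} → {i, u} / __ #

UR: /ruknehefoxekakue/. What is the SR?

rukneevoxegagui

Rule 1 (intervocalic h-deletion): /h/ occurs between vowels /e/ and /e/, so it deletes. /ruknehefoxekakue/ → rukneefoxekakue.
Rule 2 (intervocalic voicing): /f/ is a voiceless obstruent between vowels /e/ and /o/, so it voices to [v]. /k/ is a voiceless obstruent between vowels /e/ and /a/, so it voices to [g]. /k/ is a voiceless obstruent between vowels /a/ and /u/, so it voices to [g]. /rukneefoxekakue/ → rukneevoxegague.
Rule 3 (intervocalic voicing): no segment meets the environment; /rukneevoxegague/ is unchanged.
Rule 4 (final vowel raising): /e/ is a mid vowel in word-final position, so it raises to [i]. /rukneevoxegague/ → rukneevoxegagui.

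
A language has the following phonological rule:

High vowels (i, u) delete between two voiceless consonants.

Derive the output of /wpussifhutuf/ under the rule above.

wpssfhtf

/u/ is a high vowel flanked by voiceless consonants /p/ and /s/, so it deletes.
/i/ is a high vowel flanked by voiceless consonants /s/ and /f/, so it deletes.
/u/ is a high vowel flanked by voiceless consonants /h/ and /t/, so it deletes.
/u/ is a high vowel flanked by voiceless consonants /t/ and /f/, so it deletes.
Surface form: [wpssfhtf].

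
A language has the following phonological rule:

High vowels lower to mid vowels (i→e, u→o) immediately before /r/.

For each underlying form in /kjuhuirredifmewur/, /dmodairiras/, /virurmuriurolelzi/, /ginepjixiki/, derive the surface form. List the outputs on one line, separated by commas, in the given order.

/kjuhuirredifmewur/: /i/ is a high vowel immediately before /r/, so it lowers to [e]. /u/ is a high vowel immediately before /r/, so it lowers to [o]. → [kjuhuerredifmewor].
/dmodairiras/: /i/ is a high vowel immediately before /r/, so it lowers to [e]. /i/ is a high vowel immediately before /r/, so it lowers to [e]. → [dmodaereras].
/virurmuriurolelzi/: /i/ is a high vowel immediately before /r/, so it lowers to [e]. /u/ is a high vowel immediately before /r/, so it lowers to [o]. /u/ is a high vowel immediately before /r/, so it lowers to [o]. /u/ is a high vowel immediately before /r/, so it lowers to [o]. → [verormoriorolelzi].
/ginepjixiki/: the rule's environment is not met; surfaces unchanged as [ginepjixiki].

kjuhuerredifmewor, dmodaereras, verormoriorolelzi, ginepjixiki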